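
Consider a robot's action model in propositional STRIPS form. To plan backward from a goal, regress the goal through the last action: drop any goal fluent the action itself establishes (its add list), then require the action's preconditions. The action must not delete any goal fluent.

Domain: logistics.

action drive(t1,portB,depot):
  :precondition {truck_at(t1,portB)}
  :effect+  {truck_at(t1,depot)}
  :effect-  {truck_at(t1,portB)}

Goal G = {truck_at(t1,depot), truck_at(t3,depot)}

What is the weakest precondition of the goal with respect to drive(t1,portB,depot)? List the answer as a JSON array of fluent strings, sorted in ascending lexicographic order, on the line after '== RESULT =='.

Compute (G \ add) ∪ pre:
  G ∩ del = {}  (empty — regression defined)
  G \ add = {truck_at(t1,depot), truck_at(t3,depot)} \ {truck_at(t1,depot)} = {truck_at(t3,depot)}
  ∪ pre   = {truck_at(t3,depot)} ∪ {truck_at(t1,portB)}
          = {truck_at(t1,portB), truck_at(t3,depot)}

== RESULT ==
["truck_at(t1,portB)", "truck_at(t3,depot)"]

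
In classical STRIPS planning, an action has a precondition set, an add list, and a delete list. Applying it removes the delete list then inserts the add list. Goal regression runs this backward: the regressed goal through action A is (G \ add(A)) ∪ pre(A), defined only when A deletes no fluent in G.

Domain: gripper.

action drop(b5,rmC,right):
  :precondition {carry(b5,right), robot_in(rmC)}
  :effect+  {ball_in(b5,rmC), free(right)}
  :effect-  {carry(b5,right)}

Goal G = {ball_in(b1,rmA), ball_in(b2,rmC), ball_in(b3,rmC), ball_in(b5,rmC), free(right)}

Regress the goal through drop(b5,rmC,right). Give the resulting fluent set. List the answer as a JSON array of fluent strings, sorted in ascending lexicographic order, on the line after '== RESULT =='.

Regress:
  G ∩ del = {}  (empty — regression defined)
  G \ add = {ball_in(b1,rmA), ball_in(b2,rmC), ball_in(b3,rmC), ball_in(b5,rmC), free(right)} \ {ball_in(b5,rmC), free(right)} = {ball_in(b1,rmA), ball_in(b2,rmC), ball_in(b3,rmC)}
  ∪ pre   = {ball_in(b1,rmA), ball_in(b2,rmC), ball_in(b3,rmC)} ∪ {carry(b5,right), robot_in(rmC)}
          = {ball_in(b1,rmA), ball_in(b2,rmC), ball_in(b3,rmC), carry(b5,right), robot_in(rmC)}

== RESULT ==
["ball_in(b1,rmA)", "ball_in(b2,rmC)", "ball_in(b3,rmC)", "carry(b5,right)", "robot_in(rmC)"]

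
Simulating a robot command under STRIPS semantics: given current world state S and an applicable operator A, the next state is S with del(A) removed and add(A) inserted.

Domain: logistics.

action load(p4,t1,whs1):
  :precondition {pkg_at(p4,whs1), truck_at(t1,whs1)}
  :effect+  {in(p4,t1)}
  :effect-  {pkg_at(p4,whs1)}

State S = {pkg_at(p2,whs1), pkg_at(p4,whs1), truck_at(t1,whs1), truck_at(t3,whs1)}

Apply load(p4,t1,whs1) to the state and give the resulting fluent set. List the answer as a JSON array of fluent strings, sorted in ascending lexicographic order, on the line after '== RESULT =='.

Progress:
  pre ⊆ S: {pkg_at(p4,whs1), truck_at(t1,whs1)} ⊆ S  — applicable
  S \ del = {pkg_at(p2,whs1), truck_at(t1,whs1), truck_at(t3,whs1)}
  ∪ add   = {in(p4,t1), pkg_at(p2,whs1), truck_at(t1,whs1), truck_at(t3,whs1)}

== RESULT ==
["in(p4,t1)", "pkg_at(p2,whs1)", "truck_at(t1,whs1)", "truck_at(t3,whs1)"]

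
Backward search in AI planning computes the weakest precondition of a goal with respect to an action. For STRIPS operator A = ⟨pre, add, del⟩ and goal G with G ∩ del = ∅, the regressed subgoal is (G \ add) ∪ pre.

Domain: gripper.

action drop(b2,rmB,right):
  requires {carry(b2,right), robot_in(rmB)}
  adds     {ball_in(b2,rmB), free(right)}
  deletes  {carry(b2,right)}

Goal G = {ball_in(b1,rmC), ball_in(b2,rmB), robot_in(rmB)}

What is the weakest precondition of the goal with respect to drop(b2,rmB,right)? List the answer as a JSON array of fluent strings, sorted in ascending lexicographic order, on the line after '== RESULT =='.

Regress:
  G ∩ del = {}  (empty — regression defined)
  G \ add = {ball_in(b1,rmC), ball_in(b2,rmB), robot_in(rmB)} \ {ball_in(b2,rmB), free(right)} = {ball_in(b1,rmC), robot_in(rmB)}
  ∪ pre   = {ball_in(b1,rmC), robot_in(rmB)} ∪ {carry(b2,right), robot_in(rmB)}
          = {ball_in(b1,rmC), carry(b2,right), robot_in(rmB)}

== RESULT ==
["ball_in(b1,rmC)", "carry(b2,right)", "robot_in(rmB)"]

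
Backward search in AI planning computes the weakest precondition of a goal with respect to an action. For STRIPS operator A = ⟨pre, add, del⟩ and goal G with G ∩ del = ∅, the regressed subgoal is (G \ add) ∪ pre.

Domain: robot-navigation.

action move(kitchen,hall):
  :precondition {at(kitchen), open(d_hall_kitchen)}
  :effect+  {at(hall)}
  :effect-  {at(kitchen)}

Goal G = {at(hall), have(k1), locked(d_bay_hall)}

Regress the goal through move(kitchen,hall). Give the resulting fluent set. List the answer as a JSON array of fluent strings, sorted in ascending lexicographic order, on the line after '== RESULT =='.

Regress:
  G ∩ del = {}  (empty — regression defined)
  G \ add = {at(hall), have(k1), locked(d_bay_hall)} \ {at(hall)} = {have(k1), locked(d_bay_hall)}
  ∪ pre   = {have(k1), locked(d_bay_hall)} ∪ {at(kitchen), open(d_hall_kitchen)}
          = {at(kitchen), have(k1), locked(d_bay_hall), open(d_hall_kitchen)}

== RESULT ==
["at(kitchen)", "have(k1)", "locked(d_bay_hall)", "open(d_hall_kitchen)"]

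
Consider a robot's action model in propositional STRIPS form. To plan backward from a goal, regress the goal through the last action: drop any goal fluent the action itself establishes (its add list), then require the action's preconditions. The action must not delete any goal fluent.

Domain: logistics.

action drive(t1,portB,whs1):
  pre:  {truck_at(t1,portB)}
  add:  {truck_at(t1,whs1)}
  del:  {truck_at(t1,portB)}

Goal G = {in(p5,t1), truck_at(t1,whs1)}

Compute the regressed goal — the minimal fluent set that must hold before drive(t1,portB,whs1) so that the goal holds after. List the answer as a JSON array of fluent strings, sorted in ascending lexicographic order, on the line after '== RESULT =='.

Compute (G \ add) ∪ pre:
  G ∩ del = {}  (empty — regression defined)
  G \ add = {in(p5,t1), truck_at(t1,whs1)} \ {truck_at(t1,whs1)} = {in(p5,t1)}
  ∪ pre   = {in(p5,t1)} ∪ {truck_at(t1,portB)}
          = {in(p5,t1), truck_at(t1,portB)}

== RESULT ==
["in(p5,t1)", "truck_at(t1,portB)"]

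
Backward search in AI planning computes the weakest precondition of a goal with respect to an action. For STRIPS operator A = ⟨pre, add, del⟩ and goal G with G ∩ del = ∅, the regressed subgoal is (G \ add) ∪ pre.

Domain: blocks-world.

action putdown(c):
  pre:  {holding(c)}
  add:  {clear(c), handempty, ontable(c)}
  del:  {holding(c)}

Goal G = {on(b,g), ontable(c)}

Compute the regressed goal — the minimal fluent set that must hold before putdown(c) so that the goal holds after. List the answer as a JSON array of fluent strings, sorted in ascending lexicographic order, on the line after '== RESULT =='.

Compute (G \ add) ∪ pre:
  G ∩ del = {}  (empty — regression defined)
  G \ add = {on(b,g), ontable(c)} \ {clear(c), handempty, ontable(c)} = {on(b,g)}
  ∪ pre   = {on(b,g)} ∪ {holding(c)}
          = {holding(c), on(b,g)}

== RESULT ==
["holding(c)", "on(b,g)"]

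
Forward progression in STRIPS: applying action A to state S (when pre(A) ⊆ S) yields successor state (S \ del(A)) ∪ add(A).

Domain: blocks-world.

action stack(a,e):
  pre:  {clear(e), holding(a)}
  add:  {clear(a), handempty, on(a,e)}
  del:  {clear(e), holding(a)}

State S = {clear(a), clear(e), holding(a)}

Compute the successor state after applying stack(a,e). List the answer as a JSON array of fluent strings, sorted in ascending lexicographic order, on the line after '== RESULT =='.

Compute (S \ del) ∪ add:
  pre ⊆ S: {clear(e), holding(a)} ⊆ S  — applicable
  S \ del = {clear(a)}
  ∪ add   = {clear(a), handempty, on(a,e)}

== RESULT ==
["clear(a)", "handempty", "on(a,e)"]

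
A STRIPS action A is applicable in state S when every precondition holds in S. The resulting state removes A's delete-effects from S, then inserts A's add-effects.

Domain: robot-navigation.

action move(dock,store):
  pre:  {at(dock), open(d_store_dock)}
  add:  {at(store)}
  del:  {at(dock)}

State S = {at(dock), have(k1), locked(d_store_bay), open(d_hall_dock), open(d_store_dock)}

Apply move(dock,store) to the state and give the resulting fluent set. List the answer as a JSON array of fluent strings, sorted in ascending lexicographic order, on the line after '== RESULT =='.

Compute (S \ del) ∪ add:
  pre ⊆ S: {at(dock), open(d_store_dock)} ⊆ S  — applicable
  S \ del = {have(k1), locked(d_store_bay), open(d_hall_dock), open(d_store_dock)}
  ∪ add   = {at(store), have(k1), locked(d_store_bay), open(d_hall_dock), open(d_store_dock)}

== RESULT ==
["at(store)", "have(k1)", "locked(d_store_bay)", "open(d_hall_dock)", "open(d_store_dock)"]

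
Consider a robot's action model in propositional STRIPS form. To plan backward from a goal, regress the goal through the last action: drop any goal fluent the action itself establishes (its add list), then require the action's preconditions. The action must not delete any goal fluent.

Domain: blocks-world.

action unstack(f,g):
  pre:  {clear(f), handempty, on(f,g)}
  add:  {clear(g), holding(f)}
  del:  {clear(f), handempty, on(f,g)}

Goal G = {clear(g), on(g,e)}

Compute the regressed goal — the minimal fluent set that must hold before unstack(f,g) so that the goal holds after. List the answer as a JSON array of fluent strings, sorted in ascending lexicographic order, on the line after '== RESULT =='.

Compute (G \ add) ∪ pre:
  G ∩ del = {}  (empty — regression defined)
  G \ add = {clear(g), on(g,e)} \ {clear(g), holding(f)} = {on(g,e)}
  ∪ pre   = {on(g,e)} ∪ {clear(f), handempty, on(f,g)}
          = {clear(f), handempty, on(f,g), on(g,e)}

== RESULT ==
["clear(f)", "handempty", "on(f,g)", "on(g,e)"]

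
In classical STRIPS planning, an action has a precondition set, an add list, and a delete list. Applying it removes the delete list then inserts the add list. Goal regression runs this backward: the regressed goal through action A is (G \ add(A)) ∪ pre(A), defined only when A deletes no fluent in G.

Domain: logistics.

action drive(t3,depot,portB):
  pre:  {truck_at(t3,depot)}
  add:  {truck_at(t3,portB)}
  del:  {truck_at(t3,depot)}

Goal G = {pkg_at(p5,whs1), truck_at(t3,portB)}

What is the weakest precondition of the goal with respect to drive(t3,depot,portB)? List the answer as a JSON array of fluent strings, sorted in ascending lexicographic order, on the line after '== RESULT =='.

Compute (G \ add) ∪ pre:
  G ∩ del = {}  (empty — regression defined)
  G \ add = {pkg_at(p5,whs1), truck_at(t3,portB)} \ {truck_at(t3,portB)} = {pkg_at(p5,whs1)}
  ∪ pre   = {pkg_at(p5,whs1)} ∪ {truck_at(t3,depot)}
          = {pkg_at(p5,whs1), truck_at(t3,depot)}

== RESULT ==
["pkg_at(p5,whs1)", "truck_at(t3,depot)"]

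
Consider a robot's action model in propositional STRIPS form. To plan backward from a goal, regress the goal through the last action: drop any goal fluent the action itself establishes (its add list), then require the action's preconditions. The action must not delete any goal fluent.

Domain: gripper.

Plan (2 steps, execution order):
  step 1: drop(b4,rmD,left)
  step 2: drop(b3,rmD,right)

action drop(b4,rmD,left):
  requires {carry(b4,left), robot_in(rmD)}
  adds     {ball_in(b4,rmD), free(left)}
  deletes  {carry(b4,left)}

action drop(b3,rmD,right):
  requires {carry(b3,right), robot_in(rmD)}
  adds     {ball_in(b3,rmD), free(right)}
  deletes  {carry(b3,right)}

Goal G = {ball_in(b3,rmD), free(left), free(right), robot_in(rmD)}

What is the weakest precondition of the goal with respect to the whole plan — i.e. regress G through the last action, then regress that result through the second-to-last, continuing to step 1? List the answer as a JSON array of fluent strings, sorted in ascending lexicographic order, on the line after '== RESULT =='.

Work backward from the goal:
  through step 2 (drop(b3,rmD,right)): drop {ball_in(b3,rmD), free(right)}, keep {free(left), robot_in(rmD)}, require {carry(b3,right), robot_in(rmD)}
    → {carry(b3,right), free(left), robot_in(rmD)}
  through step 1 (drop(b4,rmD,left)): drop {free(left)}, keep {carry(b3,right), robot_in(rmD)}, require {carry(b4,left), robot_in(rmD)}
    → {carry(b3,right), carry(b4,left), robot_in(rmD)}

== RESULT ==
["carry(b3,right)", "carry(b4,left)", "robot_in(rmD)"]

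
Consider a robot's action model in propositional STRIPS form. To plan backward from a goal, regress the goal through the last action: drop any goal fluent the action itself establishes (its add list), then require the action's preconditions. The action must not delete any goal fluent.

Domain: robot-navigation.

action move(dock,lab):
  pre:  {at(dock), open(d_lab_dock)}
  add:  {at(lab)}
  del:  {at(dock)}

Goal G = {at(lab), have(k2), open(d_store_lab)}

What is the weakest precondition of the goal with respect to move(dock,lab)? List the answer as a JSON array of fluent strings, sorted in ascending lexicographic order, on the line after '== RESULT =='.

Regress:
  G ∩ del = {}  (empty — regression defined)
  G \ add = {at(lab), have(k2), open(d_store_lab)} \ {at(lab)} = {have(k2), open(d_store_lab)}
  ∪ pre   = {have(k2), open(d_store_lab)} ∪ {at(dock), open(d_lab_dock)}
          = {at(dock), have(k2), open(d_lab_dock), open(d_store_lab)}

== RESULT ==
["at(dock)", "have(k2)", "open(d_lab_dock)", "open(d_store_lab)"]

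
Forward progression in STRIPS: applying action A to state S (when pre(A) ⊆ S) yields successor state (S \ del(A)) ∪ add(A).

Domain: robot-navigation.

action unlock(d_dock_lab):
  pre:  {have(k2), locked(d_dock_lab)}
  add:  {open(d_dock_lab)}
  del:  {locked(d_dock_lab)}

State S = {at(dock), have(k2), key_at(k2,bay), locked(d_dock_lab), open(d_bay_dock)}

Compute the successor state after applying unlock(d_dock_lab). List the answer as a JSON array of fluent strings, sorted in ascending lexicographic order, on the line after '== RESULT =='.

Progress:
  pre ⊆ S: {have(k2), locked(d_dock_lab)} ⊆ S  — applicable
  S \ del = {at(dock), have(k2), key_at(k2,bay), open(d_bay_dock)}
  ∪ add   = {at(dock), have(k2), key_at(k2,bay), open(d_bay_dock), open(d_dock_lab)}

== RESULT ==
["at(dock)", "have(k2)", "key_at(k2,bay)", "open(d_bay_dock)", "open(d_dock_lab)"]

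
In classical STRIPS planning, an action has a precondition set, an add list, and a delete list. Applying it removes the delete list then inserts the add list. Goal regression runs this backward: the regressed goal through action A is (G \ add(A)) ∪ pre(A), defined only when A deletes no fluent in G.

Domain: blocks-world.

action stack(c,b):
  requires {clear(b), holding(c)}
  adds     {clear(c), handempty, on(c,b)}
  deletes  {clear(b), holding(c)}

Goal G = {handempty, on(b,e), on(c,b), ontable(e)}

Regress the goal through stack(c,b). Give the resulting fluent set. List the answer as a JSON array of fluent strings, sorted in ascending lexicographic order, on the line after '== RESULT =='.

Compute (G \ add) ∪ pre:
  G ∩ del = {}  (empty — regression defined)
  G \ add = {handempty, on(b,e), on(c,b), ontable(e)} \ {clear(c), handempty, on(c,b)} = {on(b,e), ontable(e)}
  ∪ pre   = {on(b,e), ontable(e)} ∪ {clear(b), holding(c)}
          = {clear(b), holding(c), on(b,e), ontable(e)}

== RESULT ==
["clear(b)", "holding(c)", "on(b,e)", "ontable(e)"]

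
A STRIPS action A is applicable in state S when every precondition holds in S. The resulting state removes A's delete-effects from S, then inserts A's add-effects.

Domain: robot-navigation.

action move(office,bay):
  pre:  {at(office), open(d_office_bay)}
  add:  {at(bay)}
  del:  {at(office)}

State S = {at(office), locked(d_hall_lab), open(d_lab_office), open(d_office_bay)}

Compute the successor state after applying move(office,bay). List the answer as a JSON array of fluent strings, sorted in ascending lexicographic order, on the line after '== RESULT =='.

Compute (S \ del) ∪ add:
  pre ⊆ S: {at(office), open(d_office_bay)} ⊆ S  — applicable
  S \ del = {locked(d_hall_lab), open(d_lab_office), open(d_office_bay)}
  ∪ add   = {at(bay), locked(d_hall_lab), open(d_lab_office), open(d_office_bay)}

== RESULT ==
["at(bay)", "locked(d_hall_lab)", "open(d_lab_office)", "open(d_office_bay)"]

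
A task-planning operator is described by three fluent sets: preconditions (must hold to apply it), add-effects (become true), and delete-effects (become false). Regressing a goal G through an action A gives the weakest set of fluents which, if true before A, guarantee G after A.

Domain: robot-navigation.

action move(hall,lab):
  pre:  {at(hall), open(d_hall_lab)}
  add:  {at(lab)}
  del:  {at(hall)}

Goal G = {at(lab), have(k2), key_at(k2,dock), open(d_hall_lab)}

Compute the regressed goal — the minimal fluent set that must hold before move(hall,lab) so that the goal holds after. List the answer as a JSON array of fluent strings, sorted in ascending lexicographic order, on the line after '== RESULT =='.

Regress:
  G ∩ del = {}  (empty — regression defined)
  G \ add = {at(lab), have(k2), key_at(k2,dock), open(d_hall_lab)} \ {at(lab)} = {have(k2), key_at(k2,dock), open(d_hall_lab)}
  ∪ pre   = {have(k2), key_at(k2,dock), open(d_hall_lab)} ∪ {at(hall), open(d_hall_lab)}
          = {at(hall), have(k2), key_at(k2,dock), open(d_hall_lab)}

== RESULT ==
["at(hall)", "have(k2)", "key_at(k2,dock)", "open(d_hall_lab)"]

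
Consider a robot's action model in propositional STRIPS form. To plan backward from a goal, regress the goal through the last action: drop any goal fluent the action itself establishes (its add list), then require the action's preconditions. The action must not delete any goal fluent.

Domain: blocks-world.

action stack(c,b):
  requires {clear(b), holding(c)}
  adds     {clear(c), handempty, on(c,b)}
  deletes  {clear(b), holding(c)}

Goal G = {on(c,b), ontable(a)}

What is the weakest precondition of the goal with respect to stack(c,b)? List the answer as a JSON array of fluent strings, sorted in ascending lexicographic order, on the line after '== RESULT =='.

Compute (G \ add) ∪ pre:
  G ∩ del = {}  (empty — regression defined)
  G \ add = {on(c,b), ontable(a)} \ {clear(c), handempty, on(c,b)} = {ontable(a)}
  ∪ pre   = {ontable(a)} ∪ {clear(b), holding(c)}
          = {clear(b), holding(c), ontable(a)}

== RESULT ==
["clear(b)", "holding(c)", "ontable(a)"]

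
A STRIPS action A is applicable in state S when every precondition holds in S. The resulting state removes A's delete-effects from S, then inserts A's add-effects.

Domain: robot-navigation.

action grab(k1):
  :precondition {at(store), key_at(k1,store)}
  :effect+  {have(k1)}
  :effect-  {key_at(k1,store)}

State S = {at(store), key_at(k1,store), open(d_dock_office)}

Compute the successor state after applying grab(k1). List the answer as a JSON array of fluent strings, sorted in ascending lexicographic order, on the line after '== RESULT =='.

Progress:
  pre ⊆ S: {at(store), key_at(k1,store)} ⊆ S  — applicable
  S \ del = {at(store), open(d_dock_office)}
  ∪ add   = {at(store), have(k1), open(d_dock_office)}

== RESULT ==
["at(store)", "have(k1)", "open(d_dock_office)"]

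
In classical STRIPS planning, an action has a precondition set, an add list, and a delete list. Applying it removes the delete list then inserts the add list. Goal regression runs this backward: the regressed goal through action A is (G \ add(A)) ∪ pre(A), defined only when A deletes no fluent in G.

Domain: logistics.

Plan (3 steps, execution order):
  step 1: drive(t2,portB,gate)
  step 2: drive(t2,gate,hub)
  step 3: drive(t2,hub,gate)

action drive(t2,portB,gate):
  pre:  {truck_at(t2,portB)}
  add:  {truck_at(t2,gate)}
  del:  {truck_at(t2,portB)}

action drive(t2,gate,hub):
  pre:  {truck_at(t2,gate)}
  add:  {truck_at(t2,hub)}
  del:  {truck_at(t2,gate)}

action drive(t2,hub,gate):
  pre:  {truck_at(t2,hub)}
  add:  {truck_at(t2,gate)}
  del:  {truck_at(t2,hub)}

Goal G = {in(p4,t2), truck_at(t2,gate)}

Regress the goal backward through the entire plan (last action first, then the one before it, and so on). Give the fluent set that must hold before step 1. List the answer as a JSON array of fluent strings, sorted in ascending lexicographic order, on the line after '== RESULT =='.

Work backward from the goal:
  through step 3 (drive(t2,hub,gate)): drop {truck_at(t2,gate)}, keep {in(p4,t2)}, require {truck_at(t2,hub)}
    → {in(p4,t2), truck_at(t2,hub)}
  through step 2 (drive(t2,gate,hub)): drop {truck_at(t2,hub)}, keep {in(p4,t2)}, require {truck_at(t2,gate)}
    → {in(p4,t2), truck_at(t2,gate)}
  through step 1 (drive(t2,portB,gate)): drop {truck_at(t2,gate)}, keep {in(p4,t2)}, require {truck_at(t2,portB)}
    → {in(p4,t2), truck_at(t2,portB)}

== RESULT ==
["in(p4,t2)", "truck_at(t2,portB)"]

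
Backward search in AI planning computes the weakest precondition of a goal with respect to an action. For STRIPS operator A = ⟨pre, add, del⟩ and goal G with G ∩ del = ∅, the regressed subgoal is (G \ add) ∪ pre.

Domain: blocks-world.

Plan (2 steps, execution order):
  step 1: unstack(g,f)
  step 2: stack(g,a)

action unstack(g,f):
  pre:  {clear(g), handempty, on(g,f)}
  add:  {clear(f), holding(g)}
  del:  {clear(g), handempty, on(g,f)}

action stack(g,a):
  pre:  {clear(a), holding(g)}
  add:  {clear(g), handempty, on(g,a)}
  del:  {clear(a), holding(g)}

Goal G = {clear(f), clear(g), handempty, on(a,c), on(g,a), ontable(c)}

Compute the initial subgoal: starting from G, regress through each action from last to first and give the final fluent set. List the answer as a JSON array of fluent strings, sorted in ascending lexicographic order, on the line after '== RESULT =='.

Regress step by step:
  through step 2 (stack(g,a)): drop {clear(g), handempty, on(g,a)}, keep {clear(f), on(a,c), ontable(c)}, require {clear(a), holding(g)}
    → {clear(a), clear(f), holding(g), on(a,c), ontable(c)}
  through step 1 (unstack(g,f)): drop {clear(f), holding(g)}, keep {clear(a), on(a,c), ontable(c)}, require {clear(g), handempty, on(g,f)}
    → {clear(a), clear(g), handempty, on(a,c), on(g,f), ontable(c)}

== RESULT ==
["clear(a)", "clear(g)", "handempty", "on(a,c)", "on(g,f)", "ontable(c)"]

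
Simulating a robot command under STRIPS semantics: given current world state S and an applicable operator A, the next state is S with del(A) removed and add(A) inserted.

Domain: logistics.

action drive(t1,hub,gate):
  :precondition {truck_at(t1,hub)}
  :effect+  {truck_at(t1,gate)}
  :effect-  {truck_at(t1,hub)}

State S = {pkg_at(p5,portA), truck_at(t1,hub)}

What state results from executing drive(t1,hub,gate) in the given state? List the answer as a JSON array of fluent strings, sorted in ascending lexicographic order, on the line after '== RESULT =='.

Compute (S \ del) ∪ add:
  pre ⊆ S: {truck_at(t1,hub)} ⊆ S  — applicable
  S \ del = {pkg_at(p5,portA)}
  ∪ add   = {pkg_at(p5,portA), truck_at(t1,gate)}

== RESULT ==
["pkg_at(p5,portA)", "truck_at(t1,gate)"]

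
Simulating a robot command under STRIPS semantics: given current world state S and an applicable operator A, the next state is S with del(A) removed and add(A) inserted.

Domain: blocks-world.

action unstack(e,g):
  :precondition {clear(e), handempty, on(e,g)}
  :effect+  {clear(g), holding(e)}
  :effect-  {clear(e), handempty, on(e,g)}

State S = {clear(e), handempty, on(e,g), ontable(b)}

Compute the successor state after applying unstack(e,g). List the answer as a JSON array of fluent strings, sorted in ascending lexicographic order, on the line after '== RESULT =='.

Progress:
  pre ⊆ S: {clear(e), handempty, on(e,g)} ⊆ S  — applicable
  S \ del = {ontable(b)}
  ∪ add   = {clear(g), holding(e), ontable(b)}

== RESULT ==
["clear(g)", "holding(e)", "ontable(b)"]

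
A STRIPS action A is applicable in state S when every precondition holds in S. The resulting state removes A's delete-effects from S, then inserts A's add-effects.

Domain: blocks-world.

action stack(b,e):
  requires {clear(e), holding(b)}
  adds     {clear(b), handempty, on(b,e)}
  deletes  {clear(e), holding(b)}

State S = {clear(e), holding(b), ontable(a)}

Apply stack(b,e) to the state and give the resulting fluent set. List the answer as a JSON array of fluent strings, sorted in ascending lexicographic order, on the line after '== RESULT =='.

Compute (S \ del) ∪ add:
  pre ⊆ S: {clear(e), holding(b)} ⊆ S  — applicable
  S \ del = {ontable(a)}
  ∪ add   = {clear(b), handempty, on(b,e), ontable(a)}

== RESULT ==
["clear(b)", "handempty", "on(b,e)", "ontable(a)"]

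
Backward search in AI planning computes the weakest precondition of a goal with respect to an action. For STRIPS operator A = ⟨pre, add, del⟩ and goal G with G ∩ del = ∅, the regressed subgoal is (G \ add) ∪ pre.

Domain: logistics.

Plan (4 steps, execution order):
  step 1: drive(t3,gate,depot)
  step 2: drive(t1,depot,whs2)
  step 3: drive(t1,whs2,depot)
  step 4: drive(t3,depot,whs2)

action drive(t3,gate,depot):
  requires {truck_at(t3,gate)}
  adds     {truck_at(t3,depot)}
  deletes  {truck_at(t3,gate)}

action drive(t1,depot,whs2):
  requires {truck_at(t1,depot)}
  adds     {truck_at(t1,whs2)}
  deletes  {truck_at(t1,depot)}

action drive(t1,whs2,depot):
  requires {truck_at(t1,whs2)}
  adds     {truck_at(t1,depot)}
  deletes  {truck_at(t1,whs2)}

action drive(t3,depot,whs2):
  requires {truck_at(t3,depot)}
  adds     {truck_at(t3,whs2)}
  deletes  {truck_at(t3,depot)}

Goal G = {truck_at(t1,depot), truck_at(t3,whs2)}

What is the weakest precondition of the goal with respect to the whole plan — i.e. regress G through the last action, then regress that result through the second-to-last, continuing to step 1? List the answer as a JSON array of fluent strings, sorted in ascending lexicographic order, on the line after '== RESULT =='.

Regress step by step:
  through step 4 (drive(t3,depot,whs2)): drop {truck_at(t3,whs2)}, keep {truck_at(t1,depot)}, require {truck_at(t3,depot)}
    → {truck_at(t1,depot), truck_at(t3,depot)}
  through step 3 (drive(t1,whs2,depot)): drop {truck_at(t1,depot)}, keep {truck_at(t3,depot)}, require {truck_at(t1,whs2)}
    → {truck_at(t1,whs2), truck_at(t3,depot)}
  through step 2 (drive(t1,depot,whs2)): drop {truck_at(t1,whs2)}, keep {truck_at(t3,depot)}, require {truck_at(t1,depot)}
    → {truck_at(t1,depot), truck_at(t3,depot)}
  through step 1 (drive(t3,gate,depot)): drop {truck_at(t3,depot)}, keep {truck_at(t1,depot)}, require {truck_at(t3,gate)}
    → {truck_at(t1,depot), truck_at(t3,gate)}

== RESULT ==
["truck_at(t1,depot)", "truck_at(t3,gate)"]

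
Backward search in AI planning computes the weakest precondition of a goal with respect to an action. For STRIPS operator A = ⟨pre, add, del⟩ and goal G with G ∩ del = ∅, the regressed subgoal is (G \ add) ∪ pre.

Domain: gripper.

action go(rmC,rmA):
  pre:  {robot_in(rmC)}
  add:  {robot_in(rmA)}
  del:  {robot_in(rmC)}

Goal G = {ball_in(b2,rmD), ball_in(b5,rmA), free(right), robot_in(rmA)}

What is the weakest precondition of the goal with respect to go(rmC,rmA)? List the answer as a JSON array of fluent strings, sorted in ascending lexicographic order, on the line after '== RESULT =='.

Regress:
  G ∩ del = {}  (empty — regression defined)
  G \ add = {ball_in(b2,rmD), ball_in(b5,rmA), free(right), robot_in(rmA)} \ {robot_in(rmA)} = {ball_in(b2,rmD), ball_in(b5,rmA), free(right)}
  ∪ pre   = {ball_in(b2,rmD), ball_in(b5,rmA), free(right)} ∪ {robot_in(rmC)}
          = {ball_in(b2,rmD), ball_in(b5,rmA), free(right), robot_in(rmC)}

== RESULT ==
["ball_in(b2,rmD)", "ball_in(b5,rmA)", "free(right)", "robot_in(rmC)"]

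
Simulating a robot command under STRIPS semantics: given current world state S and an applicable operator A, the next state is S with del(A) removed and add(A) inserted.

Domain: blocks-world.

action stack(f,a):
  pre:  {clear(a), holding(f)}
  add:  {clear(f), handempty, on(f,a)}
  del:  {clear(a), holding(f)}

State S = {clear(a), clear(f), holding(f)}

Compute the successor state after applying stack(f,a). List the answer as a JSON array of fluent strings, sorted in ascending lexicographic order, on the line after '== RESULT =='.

Compute (S \ del) ∪ add:
  pre ⊆ S: {clear(a), holding(f)} ⊆ S  — applicable
  S \ del = {clear(f)}
  ∪ add   = {clear(f), handempty, on(f,a)}

== RESULT ==
["clear(f)", "handempty", "on(f,a)"]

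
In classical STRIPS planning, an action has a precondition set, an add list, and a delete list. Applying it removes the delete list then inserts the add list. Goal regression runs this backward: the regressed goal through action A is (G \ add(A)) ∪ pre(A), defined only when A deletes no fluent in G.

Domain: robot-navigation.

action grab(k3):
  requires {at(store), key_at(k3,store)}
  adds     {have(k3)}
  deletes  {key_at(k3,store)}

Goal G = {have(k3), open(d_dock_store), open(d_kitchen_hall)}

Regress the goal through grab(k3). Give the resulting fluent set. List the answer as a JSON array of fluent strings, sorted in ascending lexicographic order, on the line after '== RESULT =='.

Compute (G \ add) ∪ pre:
  G ∩ del = {}  (empty — regression defined)
  G \ add = {have(k3), open(d_dock_store), open(d_kitchen_hall)} \ {have(k3)} = {open(d_dock_store), open(d_kitchen_hall)}
  ∪ pre   = {open(d_dock_store), open(d_kitchen_hall)} ∪ {at(store), key_at(k3,store)}
          = {at(store), key_at(k3,store), open(d_dock_store), open(d_kitchen_hall)}

== RESULT ==
["at(store)", "key_at(k3,store)", "open(d_dock_store)", "open(d_kitchen_hall)"]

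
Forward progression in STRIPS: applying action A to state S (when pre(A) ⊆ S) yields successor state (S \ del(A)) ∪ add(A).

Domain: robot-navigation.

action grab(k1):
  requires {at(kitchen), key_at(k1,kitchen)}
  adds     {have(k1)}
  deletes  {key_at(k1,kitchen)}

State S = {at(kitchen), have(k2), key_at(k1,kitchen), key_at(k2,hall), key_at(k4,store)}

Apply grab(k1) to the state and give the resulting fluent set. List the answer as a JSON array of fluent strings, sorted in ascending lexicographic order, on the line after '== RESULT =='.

Progress:
  pre ⊆ S: {at(kitchen), key_at(k1,kitchen)} ⊆ S  — applicable
  S \ del = {at(kitchen), have(k2), key_at(k2,hall), key_at(k4,store)}
  ∪ add   = {at(kitchen), have(k1), have(k2), key_at(k2,hall), key_at(k4,store)}

== RESULT ==
["at(kitchen)", "have(k1)", "have(k2)", "key_at(k2,hall)", "key_at(k4,store)"]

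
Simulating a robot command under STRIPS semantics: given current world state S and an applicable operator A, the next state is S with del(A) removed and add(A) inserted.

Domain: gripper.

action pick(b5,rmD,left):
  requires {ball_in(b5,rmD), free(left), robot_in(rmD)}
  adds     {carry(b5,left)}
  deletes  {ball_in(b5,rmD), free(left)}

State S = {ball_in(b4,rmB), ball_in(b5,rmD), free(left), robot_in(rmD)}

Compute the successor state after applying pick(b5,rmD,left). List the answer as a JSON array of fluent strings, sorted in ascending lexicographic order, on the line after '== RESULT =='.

Progress:
  pre ⊆ S: {ball_in(b5,rmD), free(left), robot_in(rmD)} ⊆ S  — applicable
  S \ del = {ball_in(b4,rmB), robot_in(rmD)}
  ∪ add   = {ball_in(b4,rmB), carry(b5,left), robot_in(rmD)}

== RESULT ==
["ball_in(b4,rmB)", "carry(b5,left)", "robot_in(rmD)"]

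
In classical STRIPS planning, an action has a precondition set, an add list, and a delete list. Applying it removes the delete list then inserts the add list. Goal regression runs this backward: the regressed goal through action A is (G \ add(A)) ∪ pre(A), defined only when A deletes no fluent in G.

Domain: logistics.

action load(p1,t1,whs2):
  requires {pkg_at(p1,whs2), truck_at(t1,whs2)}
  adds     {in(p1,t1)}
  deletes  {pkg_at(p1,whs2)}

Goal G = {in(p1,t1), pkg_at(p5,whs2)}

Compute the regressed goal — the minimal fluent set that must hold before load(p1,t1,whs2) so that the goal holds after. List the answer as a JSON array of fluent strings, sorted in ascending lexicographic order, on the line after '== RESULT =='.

Compute (G \ add) ∪ pre:
  G ∩ del = {}  (empty — regression defined)
  G \ add = {in(p1,t1), pkg_at(p5,whs2)} \ {in(p1,t1)} = {pkg_at(p5,whs2)}
  ∪ pre   = {pkg_at(p5,whs2)} ∪ {pkg_at(p1,whs2), truck_at(t1,whs2)}
          = {pkg_at(p1,whs2), pkg_at(p5,whs2), truck_at(t1,whs2)}

== RESULT ==
["pkg_at(p1,whs2)", "pkg_at(p5,whs2)", "truck_at(t1,whs2)"]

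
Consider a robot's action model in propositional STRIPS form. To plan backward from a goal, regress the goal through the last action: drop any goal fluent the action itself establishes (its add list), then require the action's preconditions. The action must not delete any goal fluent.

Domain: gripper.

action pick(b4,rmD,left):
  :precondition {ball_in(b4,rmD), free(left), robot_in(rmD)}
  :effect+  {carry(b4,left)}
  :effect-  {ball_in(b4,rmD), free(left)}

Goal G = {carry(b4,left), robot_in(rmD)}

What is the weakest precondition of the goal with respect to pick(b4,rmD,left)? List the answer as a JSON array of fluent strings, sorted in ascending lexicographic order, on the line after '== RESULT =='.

Compute (G \ add) ∪ pre:
  G ∩ del = {}  (empty — regression defined)
  G \ add = {carry(b4,left), robot_in(rmD)} \ {carry(b4,left)} = {robot_in(rmD)}
  ∪ pre   = {robot_in(rmD)} ∪ {ball_in(b4,rmD), free(left), robot_in(rmD)}
          = {ball_in(b4,rmD), free(left), robot_in(rmD)}

== RESULT ==
["ball_in(b4,rmD)", "free(left)", "robot_in(rmD)"]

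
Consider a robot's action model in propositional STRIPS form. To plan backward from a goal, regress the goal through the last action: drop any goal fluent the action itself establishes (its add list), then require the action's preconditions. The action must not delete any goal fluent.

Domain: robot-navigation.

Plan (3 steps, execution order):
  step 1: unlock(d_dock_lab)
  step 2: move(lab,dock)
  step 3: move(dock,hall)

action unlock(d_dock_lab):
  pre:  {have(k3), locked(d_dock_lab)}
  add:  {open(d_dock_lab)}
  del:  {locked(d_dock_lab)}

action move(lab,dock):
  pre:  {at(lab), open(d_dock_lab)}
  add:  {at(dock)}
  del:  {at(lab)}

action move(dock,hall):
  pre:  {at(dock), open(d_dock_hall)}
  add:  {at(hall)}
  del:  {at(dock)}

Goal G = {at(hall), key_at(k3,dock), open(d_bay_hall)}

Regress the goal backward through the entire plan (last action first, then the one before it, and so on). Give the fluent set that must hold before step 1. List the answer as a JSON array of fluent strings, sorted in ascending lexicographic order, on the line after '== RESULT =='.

Work backward from the goal:
  through step 3 (move(dock,hall)): drop {at(hall)}, keep {key_at(k3,dock), open(d_bay_hall)}, require {at(dock), open(d_dock_hall)}
    → {at(dock), key_at(k3,dock), open(d_bay_hall), open(d_dock_hall)}
  through step 2 (move(lab,dock)): drop {at(dock)}, keep {key_at(k3,dock), open(d_bay_hall), open(d_dock_hall)}, require {at(lab), open(d_dock_lab)}
    → {at(lab), key_at(k3,dock), open(d_bay_hall), open(d_dock_hall), open(d_dock_lab)}
  through step 1 (unlock(d_dock_lab)): drop {open(d_dock_lab)}, keep {at(lab), key_at(k3,dock), open(d_bay_hall), open(d_dock_hall)}, require {have(k3), locked(d_dock_lab)}
    → {at(lab), have(k3), key_at(k3,dock), locked(d_dock_lab), open(d_bay_hall), open(d_dock_hall)}

== RESULT ==
["at(lab)", "have(k3)", "key_at(k3,dock)", "locked(d_dock_lab)", "open(d_bay_hall)", "open(d_dock_hall)"]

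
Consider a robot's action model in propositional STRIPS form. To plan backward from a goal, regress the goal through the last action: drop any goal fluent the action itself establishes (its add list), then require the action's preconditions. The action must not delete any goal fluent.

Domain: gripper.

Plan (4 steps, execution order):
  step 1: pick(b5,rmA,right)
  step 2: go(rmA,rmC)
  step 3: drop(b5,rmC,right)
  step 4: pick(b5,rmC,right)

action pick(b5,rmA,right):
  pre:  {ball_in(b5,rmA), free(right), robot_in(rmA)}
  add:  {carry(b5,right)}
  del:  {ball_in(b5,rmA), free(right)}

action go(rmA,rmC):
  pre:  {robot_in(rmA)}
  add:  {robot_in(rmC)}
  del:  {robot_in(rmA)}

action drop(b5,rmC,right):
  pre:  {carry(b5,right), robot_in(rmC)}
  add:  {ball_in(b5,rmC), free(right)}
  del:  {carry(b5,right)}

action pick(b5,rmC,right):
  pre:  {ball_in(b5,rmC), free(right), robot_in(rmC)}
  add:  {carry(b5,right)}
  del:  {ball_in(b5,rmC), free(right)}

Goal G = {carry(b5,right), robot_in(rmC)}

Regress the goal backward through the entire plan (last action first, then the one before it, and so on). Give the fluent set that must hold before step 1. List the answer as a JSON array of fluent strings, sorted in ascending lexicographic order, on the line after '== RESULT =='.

Work backward from the goal:
  through step 4 (pick(b5,rmC,right)): drop {carry(b5,right)}, keep {robot_in(rmC)}, require {ball_in(b5,rmC), free(right), robot_in(rmC)}
    → {ball_in(b5,rmC), free(right), robot_in(rmC)}
  through step 3 (drop(b5,rmC,right)): drop {ball_in(b5,rmC), free(right)}, keep {robot_in(rmC)}, require {carry(b5,right), robot_in(rmC)}
    → {carry(b5,right), robot_in(rmC)}
  through step 2 (go(rmA,rmC)): drop {robot_in(rmC)}, keep {carry(b5,right)}, require {robot_in(rmA)}
    → {carry(b5,right), robot_in(rmA)}
  through step 1 (pick(b5,rmA,right)): drop {carry(b5,right)}, keep {robot_in(rmA)}, require {ball_in(b5,rmA), free(right), robot_in(rmA)}
    → {ball_in(b5,rmA), free(right), robot_in(rmA)}

== RESULT ==
["ball_in(b5,rmA)", "free(right)", "robot_in(rmA)"]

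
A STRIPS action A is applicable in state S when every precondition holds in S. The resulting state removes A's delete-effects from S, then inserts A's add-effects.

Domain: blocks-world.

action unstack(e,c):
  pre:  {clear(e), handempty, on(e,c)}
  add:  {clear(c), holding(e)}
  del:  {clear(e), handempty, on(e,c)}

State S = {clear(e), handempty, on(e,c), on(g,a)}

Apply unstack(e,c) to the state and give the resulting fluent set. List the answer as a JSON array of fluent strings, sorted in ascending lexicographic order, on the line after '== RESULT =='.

Progress:
  pre ⊆ S: {clear(e), handempty, on(e,c)} ⊆ S  — applicable
  S \ del = {on(g,a)}
  ∪ add   = {clear(c), holding(e), on(g,a)}

== RESULT ==
["clear(c)", "holding(e)", "on(g,a)"]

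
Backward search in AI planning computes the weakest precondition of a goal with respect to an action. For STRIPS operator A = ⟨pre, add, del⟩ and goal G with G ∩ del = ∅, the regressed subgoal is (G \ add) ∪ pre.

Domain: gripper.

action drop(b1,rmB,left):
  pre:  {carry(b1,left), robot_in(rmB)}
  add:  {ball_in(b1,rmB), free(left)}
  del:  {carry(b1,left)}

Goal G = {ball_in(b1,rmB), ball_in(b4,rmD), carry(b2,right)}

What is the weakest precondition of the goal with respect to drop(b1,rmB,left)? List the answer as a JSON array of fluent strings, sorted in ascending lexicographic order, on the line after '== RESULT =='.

Compute (G \ add) ∪ pre:
  G ∩ del = {}  (empty — regression defined)
  G \ add = {ball_in(b1,rmB), ball_in(b4,rmD), carry(b2,right)} \ {ball_in(b1,rmB), free(left)} = {ball_in(b4,rmD), carry(b2,right)}
  ∪ pre   = {ball_in(b4,rmD), carry(b2,right)} ∪ {carry(b1,left), robot_in(rmB)}
          = {ball_in(b4,rmD), carry(b1,left), carry(b2,right), robot_in(rmB)}

== RESULT ==
["ball_in(b4,rmD)", "carry(b1,left)", "carry(b2,right)", "robot_in(rmB)"]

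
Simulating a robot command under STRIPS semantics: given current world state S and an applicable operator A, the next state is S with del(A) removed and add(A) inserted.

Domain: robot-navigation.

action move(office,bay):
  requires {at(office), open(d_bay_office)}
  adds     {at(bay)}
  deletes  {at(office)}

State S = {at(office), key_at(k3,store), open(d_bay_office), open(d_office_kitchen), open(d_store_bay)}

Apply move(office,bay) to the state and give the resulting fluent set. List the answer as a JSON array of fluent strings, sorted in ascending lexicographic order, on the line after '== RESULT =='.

Compute (S \ del) ∪ add:
  pre ⊆ S: {at(office), open(d_bay_office)} ⊆ S  — applicable
  S \ del = {key_at(k3,store), open(d_bay_office), open(d_office_kitchen), open(d_store_bay)}
  ∪ add   = {at(bay), key_at(k3,store), open(d_bay_office), open(d_office_kitchen), open(d_store_bay)}

== RESULT ==
["at(bay)", "key_at(k3,store)", "open(d_bay_office)", "open(d_office_kitchen)", "open(d_store_bay)"]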